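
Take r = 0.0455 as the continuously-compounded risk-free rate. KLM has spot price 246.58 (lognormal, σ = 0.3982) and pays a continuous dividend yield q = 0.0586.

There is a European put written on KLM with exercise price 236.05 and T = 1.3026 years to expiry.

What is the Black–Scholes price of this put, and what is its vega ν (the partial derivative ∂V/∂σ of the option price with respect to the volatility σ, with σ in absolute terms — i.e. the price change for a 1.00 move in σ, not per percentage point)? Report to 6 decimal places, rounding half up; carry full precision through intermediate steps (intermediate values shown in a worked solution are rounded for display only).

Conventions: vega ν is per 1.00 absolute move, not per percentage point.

σ√T = 0.3982·√1.3026 = 0.454472
d₁ = (ln(S/K) + (r−q+σ²/2)T) / (σ√T) = (ln(246.58/236.05) + (0.0455−0.0586+0.3982²/2)·1.3026) / 0.454472 = (0.043643 + 0.086208) / 0.454472 = 0.285719
d₂ = d₁ − σ√T = 0.285719 − 0.454472 = -0.168753
e^{−rT} = 0.942454
e^{−qT} = 0.926508
N(−d₁) = 0.387547,  N(−d₂) = 0.567005
Put price V = K·e^{−rT}·N(−d₂) − S·e^{−qT}·N(−d₁) = 126.139367 − 88.538325 = 37.601042
φ(d₁) = (1/√(2π))·e^{−d₁²/2} = 0.382986
ν = S·e^{−qT}·φ(d₁)·√T = 99.860994

price = 37.601042
ν = 99.860994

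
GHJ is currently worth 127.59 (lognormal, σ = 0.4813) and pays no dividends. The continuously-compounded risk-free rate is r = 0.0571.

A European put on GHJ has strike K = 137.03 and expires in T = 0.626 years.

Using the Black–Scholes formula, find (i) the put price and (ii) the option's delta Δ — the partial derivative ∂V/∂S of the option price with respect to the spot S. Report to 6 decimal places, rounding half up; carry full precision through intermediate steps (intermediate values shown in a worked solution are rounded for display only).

price = 22.015353
Δ = -0.461431

σ√T = 0.4813·√0.626 = 0.380805
d₁ = (ln(S/K) + (r+σ²/2)T) / (σ√T) = (ln(127.59/137.03) + (0.0571+0.4813²/2)·0.626) / 0.380805 = (-0.071378 + 0.108251) / 0.380805 = 0.096829
d₂ = d₁ − σ√T = 0.096829 − 0.380805 = -0.283976
e^{−rT} = 0.964887
N(−d₁) = 0.461431,  N(−d₂) = 0.611786
Put price V = K·e^{−rT}·N(−d₂) − S·N(−d₁) = 80.889337 − 58.873984 = 22.015353
Δ = −N(−d₁) = -0.461431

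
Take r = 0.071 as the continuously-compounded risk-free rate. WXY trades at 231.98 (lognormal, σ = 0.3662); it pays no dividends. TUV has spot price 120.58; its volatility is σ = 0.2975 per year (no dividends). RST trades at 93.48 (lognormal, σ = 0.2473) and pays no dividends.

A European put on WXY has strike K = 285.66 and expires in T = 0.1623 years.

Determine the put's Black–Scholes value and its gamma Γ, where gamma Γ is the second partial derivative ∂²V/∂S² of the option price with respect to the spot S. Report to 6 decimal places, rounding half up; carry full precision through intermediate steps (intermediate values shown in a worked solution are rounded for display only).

σ√T = 0.3662·√0.1623 = 0.147529
d₁ = (ln(S/K) + (r+σ²/2)T) / (σ√T) = (ln(231.98/285.66) + (0.071+0.3662²/2)·0.1623) / 0.147529 = (-0.208151 + 0.022406) / 0.147529 = -1.259043
d₂ = d₁ − σ√T = -1.259043 − 0.147529 = -1.406572
e^{−rT} = 0.988543
N(−d₁) = 0.895993,  N(−d₂) = 0.920223
Put price V = K·e^{−rT}·N(−d₂) − S·N(−d₁) = 259.859096 − 207.852357 = 52.006739
φ(d₁) = (1/√(2π))·e^{−d₁²/2} = 0.180589
Γ = φ(d₁) / (S·σ·√T) = 0.005277

price = 52.006739
Γ = 0.005277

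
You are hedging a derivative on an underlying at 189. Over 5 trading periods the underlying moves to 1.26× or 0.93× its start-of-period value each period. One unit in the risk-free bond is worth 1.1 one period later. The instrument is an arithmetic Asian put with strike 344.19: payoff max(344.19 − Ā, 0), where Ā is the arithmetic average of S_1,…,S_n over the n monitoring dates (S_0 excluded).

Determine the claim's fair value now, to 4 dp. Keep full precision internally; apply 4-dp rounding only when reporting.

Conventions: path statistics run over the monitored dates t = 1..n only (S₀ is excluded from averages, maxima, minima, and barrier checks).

price = 57.8055

Under the martingale measure an up-move has probability p* = 0.5152; value the claim as the probability-weighted average of per-path payoffs, discounted 5 periods at R = 1.1.
Enumerate all 2^5 = 32 price paths (U = up ×1.26, D = down ×0.93); each path with k up-moves has probability p*^k·(1−p*)^(5−k).
DDDDD: Ā=152.8253, payoff=191.3647, prob=0.026794
UDDDD: Ā=207.0536, payoff=137.1364, prob=0.028468
DUDDD: Ā=194.5796, payoff=149.6104, prob=0.028468
UUDDD: Ā=263.6240, payoff=80.5660, prob=0.030247
DDUDD: Ā=182.9788, payoff=161.2112, prob=0.028468
UDUDD: Ā=247.9068, payoff=96.2832, prob=0.030247
DUUDD: Ā=235.4328, payoff=108.7572, prob=0.030247
UUUDD: Ā=318.9734, payoff=25.2166, prob=0.032138
DDDUD: Ā=172.1901, payoff=171.9999, prob=0.028468
UDDUD: Ā=233.2897, payoff=110.9003, prob=0.030247
DUDUD: Ā=220.8157, payoff=123.3743, prob=0.030247
UUDUD: Ā=299.1697, payoff=45.0203, prob=0.032138
DDUUD: Ā=209.2149, payoff=134.9751, prob=0.030247
UDUUD: Ā=283.4525, payoff=60.7375, prob=0.032138
DUUUD: Ā=270.9785, payoff=73.2115, prob=0.032138
UUUUD: Ā=367.1321, payoff=0.0000, prob=0.034146
DDDDU: Ā=162.1565, payoff=182.0335, prob=0.028468
UDDDU: Ā=219.6959, payoff=124.4941, prob=0.030247
DUDDU: Ā=207.2219, payoff=136.9681, prob=0.030247
UUDDU: Ā=280.7523, payoff=63.4377, prob=0.032138
DDUDU: Ā=195.6211, payoff=148.5689, prob=0.030247
UDUDU: Ā=265.0350, payoff=79.1550, prob=0.032138
DUUDU: Ā=252.5610, payoff=91.6290, prob=0.032138
UUUDU: Ā=342.1794, payoff=2.0106, prob=0.034146
DDDUU: Ā=184.8323, payoff=159.3577, prob=0.030247
UDDUU: Ā=250.4180, payoff=93.7720, prob=0.032138
DUDUU: Ā=237.9440, payoff=106.2460, prob=0.032138
UUDUU: Ā=322.3757, payoff=21.8143, prob=0.034146
DDUUU: Ā=226.3432, payoff=117.8468, prob=0.032138
UDUUU: Ā=306.6585, payoff=37.5315, prob=0.034146
DUUUU: Ā=294.1845, payoff=50.0055, prob=0.034146
UUUUU: Ā=398.5725, payoff=0.0000, prob=0.036281
Price = Σ prob·payoff / R^5 = 93.096368 / 1.610510 = 57.8055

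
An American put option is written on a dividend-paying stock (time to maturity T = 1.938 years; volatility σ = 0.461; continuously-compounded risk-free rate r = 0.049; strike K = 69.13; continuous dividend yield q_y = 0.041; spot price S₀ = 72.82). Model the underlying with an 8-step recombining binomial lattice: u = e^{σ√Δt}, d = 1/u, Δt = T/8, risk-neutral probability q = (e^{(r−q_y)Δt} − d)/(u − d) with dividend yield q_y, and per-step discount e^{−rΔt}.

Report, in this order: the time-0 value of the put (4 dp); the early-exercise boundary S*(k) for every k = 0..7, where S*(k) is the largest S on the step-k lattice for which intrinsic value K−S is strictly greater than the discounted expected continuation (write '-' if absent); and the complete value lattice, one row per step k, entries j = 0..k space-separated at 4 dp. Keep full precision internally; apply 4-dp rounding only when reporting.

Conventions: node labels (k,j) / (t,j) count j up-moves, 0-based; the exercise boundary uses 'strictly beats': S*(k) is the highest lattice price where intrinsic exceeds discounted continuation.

price = 14.5252
boundary = - - - - 29.3823 36.8661 29.3823 36.8661
tree:
14.5252
19.5944 8.6604
25.6751 12.6173 4.0112
32.5436 17.8885 6.4525 1.1072
39.7477 24.5264 10.1787 2.0288 0.0000
45.7122 32.2639 15.6373 3.7177 0.0000 0.0000
50.4660 39.7477 23.1306 6.8123 0.0000 0.0000 0.0000
54.2548 45.7122 32.2639 12.4829 0.0000 0.0000 0.0000 0.0000
57.2744 50.4660 39.7477 22.8739 0.0000 0.0000 0.0000 0.0000 0.0000

Δt=0.24225  u=1.25470  d=0.79700  q=0.44776  discount=0.98820
step 8 (expiry): payoffs max(K−S,0) = 57.2744 50.4660 39.7477 22.8739 0.0000 0.0000 0.0000 0.0000 0.0000
step 7: (k=7,j=0): S=14.8752, K−S=54.2548, hold=53.5861 ⇒ V=54.2548 exercise | (k=7,j=1): S=23.4178, K−S=45.7122, hold=45.1279 ⇒ V=45.7122 exercise | (k=7,j=2): S=36.8661, K−S=32.2639, hold=31.8125 ⇒ V=32.2639 exercise | (k=7,j=3): S=58.0376, K−S=11.0924, hold=12.4829 ⇒ V=12.4829 continue | (k=7,j=4): S=91.3675, K−S=0.0000, hold=0.0000 ⇒ V=0.0000 continue | (k=7,j=5): S=143.8380, K−S=0.0000, hold=0.0000 ⇒ V=0.0000 continue | (k=7,j=6): S=226.4414, K−S=0.0000, hold=0.0000 ⇒ V=0.0000 continue | (k=7,j=7): S=356.4823, K−S=0.0000, hold=0.0000 ⇒ V=0.0000 continue  boundary S*=36.8661
step 6: (k=6,j=0): S=18.6640, K−S=50.4660, hold=49.8347 ⇒ V=50.4660 exercise | (k=6,j=1): S=29.3823, K−S=39.7477, hold=39.2223 ⇒ V=39.7477 exercise | (k=6,j=2): S=46.2561, K−S=22.8739, hold=23.1306 ⇒ V=23.1306 continue | (k=6,j=3): S=72.8200, K−S=0.0000, hold=6.8123 ⇒ V=6.8123 continue | (k=6,j=4): S=114.6391, K−S=0.0000, hold=0.0000 ⇒ V=0.0000 continue | (k=6,j=5): S=180.4741, K−S=0.0000, hold=0.0000 ⇒ V=0.0000 continue | (k=6,j=6): S=284.1168, K−S=0.0000, hold=0.0000 ⇒ V=0.0000 continue  boundary S*=29.3823
step 5: (k=5,j=0): S=23.4178, K−S=45.7122, hold=45.1279 ⇒ V=45.7122 exercise | (k=5,j=1): S=36.8661, K−S=32.2639, hold=31.9261 ⇒ V=32.2639 exercise | (k=5,j=2): S=58.0376, K−S=11.0924, hold=15.6373 ⇒ V=15.6373 continue | (k=5,j=3): S=91.3675, K−S=0.0000, hold=3.7177 ⇒ V=3.7177 continue | (k=5,j=4): S=143.8380, K−S=0.0000, hold=0.0000 ⇒ V=0.0000 continue | (k=5,j=5): S=226.4414, K−S=0.0000, hold=0.0000 ⇒ V=0.0000 continue  boundary S*=36.8661
step 4: (k=4,j=0): S=29.3823, K−S=39.7477, hold=39.2223 ⇒ V=39.7477 exercise | (k=4,j=1): S=46.2561, K−S=22.8739, hold=24.5264 ⇒ V=24.5264 continue | (k=4,j=2): S=72.8200, K−S=0.0000, hold=10.1787 ⇒ V=10.1787 continue | (k=4,j=3): S=114.6391, K−S=0.0000, hold=2.0288 ⇒ V=2.0288 continue | (k=4,j=4): S=180.4741, K−S=0.0000, hold=0.0000 ⇒ V=0.0000 continue  boundary S*=29.3823
step 3: (k=3,j=0): S=36.8661, K−S=32.2639, hold=32.5436 ⇒ V=32.5436 continue | (k=3,j=1): S=58.0376, K−S=11.0924, hold=17.8885 ⇒ V=17.8885 continue | (k=3,j=2): S=91.3675, K−S=0.0000, hold=6.4525 ⇒ V=6.4525 continue | (k=3,j=3): S=143.8380, K−S=0.0000, hold=1.1072 ⇒ V=1.1072 continue  boundary S*=-
step 2: (k=2,j=0): S=46.2561, K−S=22.8739, hold=25.6751 ⇒ V=25.6751 continue | (k=2,j=1): S=72.8200, K−S=0.0000, hold=12.6173 ⇒ V=12.6173 continue | (k=2,j=2): S=114.6391, K−S=0.0000, hold=4.0112 ⇒ V=4.0112 continue  boundary S*=-
step 1: (k=1,j=0): S=58.0376, K−S=11.0924, hold=19.5944 ⇒ V=19.5944 continue | (k=1,j=1): S=91.3675, K−S=0.0000, hold=8.6604 ⇒ V=8.6604 continue  boundary S*=-
step 0: (k=0,j=0): S=72.8200, K−S=0.0000, hold=14.5252 ⇒ V=14.5252 continue  boundary S*=-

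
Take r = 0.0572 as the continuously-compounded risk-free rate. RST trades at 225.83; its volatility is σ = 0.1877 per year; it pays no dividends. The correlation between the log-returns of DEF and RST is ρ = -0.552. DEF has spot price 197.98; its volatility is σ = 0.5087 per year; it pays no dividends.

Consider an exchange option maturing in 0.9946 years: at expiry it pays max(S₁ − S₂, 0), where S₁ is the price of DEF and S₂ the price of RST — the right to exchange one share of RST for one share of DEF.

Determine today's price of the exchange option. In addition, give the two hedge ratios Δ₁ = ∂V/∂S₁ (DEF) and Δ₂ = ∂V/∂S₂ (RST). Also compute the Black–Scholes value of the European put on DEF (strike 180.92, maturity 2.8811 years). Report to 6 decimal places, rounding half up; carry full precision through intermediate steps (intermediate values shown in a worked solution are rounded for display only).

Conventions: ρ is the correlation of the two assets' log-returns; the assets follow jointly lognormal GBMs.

exchange price = 39.588694
Δ1 = 0.542338
Δ2 = -0.300152
price(DEF put K=180.92) = 38.791956

σ_eff = √(σ₁² + σ₂² − 2ρσ₁σ₂) = √(0.5087² + 0.1877² − 2·-0.552·0.5087·0.1877) = 0.631997
d₁ = (ln(S₁/S₂) + (q₂ − q₁ + σ_eff²/2)T) / (σ_eff√T) = (ln(197.98/225.83) + (0.0 − 0.0 + 0.199710)·0.9946) / 0.630288 = 0.106325
d₂ = d₁ − σ_eff√T = 0.106325 − 0.630288 = -0.523964
N(d₁) = 0.542338,  N(d₂) = 0.300152
V = S₁·e^{−q₁T}·N(d₁) − S₂·e^{−q₂T}·N(d₂) = 107.372000 − 67.783306 = 39.588694
Δ₁ = e^{−q₁T}·N(d₁) = 0.542338;  Δ₂ = −e^{−q₂T}·N(d₂) = -0.300152
[vanilla: DEF put K=180.92]
σ√T = 0.5087·√2.8811 = 0.863457
d₁ = (ln(S/K) + (r+σ²/2)T) / (σ√T) = (ln(197.98/180.92) + (0.0572+0.5087²/2)·2.8811) / 0.863457 = (0.090111 + 0.537578) / 0.863457 = 0.726949
d₂ = d₁ − σ√T = 0.726949 − 0.863457 = -0.136509
e^{−rT} = 0.848064
N(−d₁) = 0.233629,  N(−d₂) = 0.554290
price = K·e^{−rT}·N(−d₂) − S·N(−d₁) = 85.045758 − 46.253802 = 38.791956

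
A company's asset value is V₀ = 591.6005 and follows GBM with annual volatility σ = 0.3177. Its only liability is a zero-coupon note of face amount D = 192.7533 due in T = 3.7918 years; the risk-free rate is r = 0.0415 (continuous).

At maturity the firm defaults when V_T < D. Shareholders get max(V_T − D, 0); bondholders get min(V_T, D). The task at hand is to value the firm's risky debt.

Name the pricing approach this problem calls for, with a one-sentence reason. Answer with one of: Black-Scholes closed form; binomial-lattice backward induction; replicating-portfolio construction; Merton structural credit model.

Key observation: the asked-for credit quantity lives on the firm's capital structure — asset value, asset volatility, debt face 192.7533 — which is the structural model's domain.

framework: Merton structural credit model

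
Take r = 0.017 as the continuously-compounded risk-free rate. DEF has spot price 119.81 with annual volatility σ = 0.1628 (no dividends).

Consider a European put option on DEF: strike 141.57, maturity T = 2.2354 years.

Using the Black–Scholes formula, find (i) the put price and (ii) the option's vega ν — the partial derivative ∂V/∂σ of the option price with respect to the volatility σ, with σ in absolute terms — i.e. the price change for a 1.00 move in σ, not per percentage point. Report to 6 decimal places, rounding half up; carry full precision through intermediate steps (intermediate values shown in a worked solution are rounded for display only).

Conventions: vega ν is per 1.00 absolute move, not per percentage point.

price = 22.332304
ν = 65.760993

σ√T = 0.1628·√2.2354 = 0.243406
d₁ = (ln(S/K) + (r+σ²/2)T) / (σ√T) = (ln(119.81/141.57) + (0.017+0.1628²/2)·2.2354) / 0.243406 = (-0.166887 + 0.067625) / 0.243406 = -0.407804
d₂ = d₁ − σ√T = -0.407804 − 0.243406 = -0.651210
e^{−rT} = 0.962711
N(−d₁) = 0.658291,  N(−d₂) = 0.742545
Put price V = K·e^{−rT}·N(−d₂) − S·N(−d₁) = 101.202154 − 78.869850 = 22.332304
φ(d₁) = (1/√(2π))·e^{−d₁²/2} = 0.367111
ν = S·φ(d₁)·√T = 65.760993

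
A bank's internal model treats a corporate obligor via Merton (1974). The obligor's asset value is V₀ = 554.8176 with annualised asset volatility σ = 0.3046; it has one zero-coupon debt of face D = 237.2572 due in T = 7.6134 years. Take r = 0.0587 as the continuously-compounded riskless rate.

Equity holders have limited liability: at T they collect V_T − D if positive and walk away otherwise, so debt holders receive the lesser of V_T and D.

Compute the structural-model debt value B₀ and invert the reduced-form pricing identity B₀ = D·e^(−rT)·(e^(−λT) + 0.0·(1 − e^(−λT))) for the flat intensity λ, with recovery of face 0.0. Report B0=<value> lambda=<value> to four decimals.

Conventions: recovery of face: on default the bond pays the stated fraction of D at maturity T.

B0=145.6712 lambda=0.0054

Work the structural quantities from V₀ = 554.8176 against face 237.2572:
d₁ = [ln(V₀/D) + (r + σ²/2)T] / (σ√T)
   = [ln(554.8176/237.2572) + (0.0587 + 0.5·0.3046²)·7.6134] / (0.3046·√7.6134)
   = [0.849495 + 0.800097] / 0.840464 = 1.962714
d₂ = d₁ − σ√T = 1.962714 − 0.840464 = 1.122250
N(d₁) = 0.975160,  N(d₂) = 0.869122,  e^(−rT) = 0.639604
E₀ = V₀·N(d₁) − D·e^(−rT)·N(d₂)
   = 554.8176·0.975160 − 237.2572·0.639604·0.869122 = 409.146350
B₀ = V₀ − E₀ = 554.8176 − 409.146350 = 145.671250
e^(−λT) = (B₀·e^(rT)/D − 0)/(1 − 0) = (145.6712·1.563468/237.2572 − 0)/1 = 0.95993839
λ = −ln(0.95993839)/7.6134 = 0.005370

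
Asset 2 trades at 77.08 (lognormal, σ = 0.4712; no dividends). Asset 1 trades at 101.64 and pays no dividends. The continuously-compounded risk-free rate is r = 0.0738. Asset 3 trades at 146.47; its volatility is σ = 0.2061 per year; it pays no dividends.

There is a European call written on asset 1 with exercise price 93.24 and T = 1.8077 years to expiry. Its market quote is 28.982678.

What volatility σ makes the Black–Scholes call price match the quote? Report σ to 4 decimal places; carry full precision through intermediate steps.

sigma = 0.3532

At σ = 0.3532 the Black–Scholes value reproduces the quote:
σ√T = 0.3532·√1.8077 = 0.474880
d₁ = (ln(S/K) + (r+σ²/2)T) / (σ√T) = (ln(101.64/93.24) + (0.0738+0.3532²/2)·1.8077) / 0.474880 = (0.086260 + 0.246164) / 0.474880 = 0.700017
d₂ = d₁ − σ√T = 0.700017 − 0.474880 = 0.225137
e^{−rT} = 0.875108
N(d₁) = 0.758042,  N(d₂) = 0.589064
V = S·N(d₁) − K·e^{−rT}·N(d₂) = 77.047357 − 48.064679 = 28.982678 (the observed quote) — the price is monotone increasing in volatility, hence this σ is the only solution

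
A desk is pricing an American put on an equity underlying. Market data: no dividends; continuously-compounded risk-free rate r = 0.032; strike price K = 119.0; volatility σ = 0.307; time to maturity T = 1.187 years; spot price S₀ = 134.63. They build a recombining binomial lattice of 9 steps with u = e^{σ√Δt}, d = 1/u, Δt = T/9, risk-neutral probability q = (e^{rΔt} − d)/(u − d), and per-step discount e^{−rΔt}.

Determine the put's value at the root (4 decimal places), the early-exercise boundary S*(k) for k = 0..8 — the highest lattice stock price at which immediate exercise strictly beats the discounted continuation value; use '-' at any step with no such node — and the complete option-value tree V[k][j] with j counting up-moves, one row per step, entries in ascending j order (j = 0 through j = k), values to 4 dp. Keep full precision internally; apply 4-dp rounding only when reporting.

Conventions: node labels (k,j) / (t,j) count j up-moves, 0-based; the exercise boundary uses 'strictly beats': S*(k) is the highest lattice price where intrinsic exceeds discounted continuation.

price = 8.3679
boundary = - - - - 86.1908 77.0976 86.1908 96.3565 86.1908
tree:
8.3679
12.3406 4.3230
17.6978 6.8952 1.6947
24.5624 10.7363 2.9739 0.3836
32.8092 16.2277 5.1380 0.7568 0.0000
41.9024 23.6289 8.6975 1.4935 0.0000 0.0000
50.0363 32.8092 14.3188 2.9470 0.0000 0.0000 0.0000
57.3121 41.9024 22.6435 5.8153 0.0000 0.0000 0.0000 0.0000
63.8202 50.0363 32.8092 11.4751 0.0000 0.0000 0.0000 0.0000 0.0000
69.6417 57.3121 41.9024 22.6435 0.0000 0.0000 0.0000 0.0000 0.0000 0.0000

params: Δt=0.13189 u=1.11794 d=0.89450 q=0.49108 e^(-rΔt)=0.99579
t_9 payoffs: 69.6417 57.3121 41.9024 22.6435 0.0000 0.0000 0.0000 0.0000 0.0000 0.0000
t_8: node(8,0) S=55.1798 payoff=63.8202 vs cont=63.3190 → 63.8202 [stop]  node(8,1) S=68.9637 payoff=50.0363 vs cont=49.5351 → 50.0363 [stop]  node(8,2) S=86.1908 payoff=32.8092 vs cont=32.3080 → 32.8092 [stop]  node(8,3) S=107.7213 payoff=11.2787 vs cont=11.4751 → 11.4751 [wait]  node(8,4) S=134.6300 payoff=0.0000 vs cont=0.0000 → 0.0000 [wait]  node(8,5) S=168.2605 payoff=0.0000 vs cont=0.0000 → 0.0000 [wait]  node(8,6) S=210.2920 payoff=0.0000 vs cont=0.0000 → 0.0000 [wait]  node(8,7) S=262.8229 payoff=0.0000 vs cont=0.0000 → 0.0000 [wait]  node(8,8) S=328.4760 payoff=0.0000 vs cont=0.0000 → 0.0000 [wait]  ⇒ S*(8)=86.1908
t_7: node(7,0) S=61.6879 payoff=57.3121 vs cont=56.8109 → 57.3121 [stop]  node(7,1) S=77.0976 payoff=41.9024 vs cont=41.4012 → 41.9024 [stop]  node(7,2) S=96.3565 payoff=22.6435 vs cont=22.2383 → 22.6435 [stop]  node(7,3) S=120.4264 payoff=0.0000 vs cont=5.8153 → 5.8153 [wait]  node(7,4) S=150.5089 payoff=0.0000 vs cont=0.0000 → 0.0000 [wait]  node(7,5) S=188.1059 payoff=0.0000 vs cont=0.0000 → 0.0000 [wait]  node(7,6) S=235.0948 payoff=0.0000 vs cont=0.0000 → 0.0000 [wait]  node(7,7) S=293.8214 payoff=0.0000 vs cont=0.0000 → 0.0000 [wait]  ⇒ S*(7)=96.3565
t_6: node(6,0) S=68.9637 payoff=50.0363 vs cont=49.5351 → 50.0363 [stop]  node(6,1) S=86.1908 payoff=32.8092 vs cont=32.3080 → 32.8092 [stop]  node(6,2) S=107.7213 payoff=11.2787 vs cont=14.3188 → 14.3188 [wait]  node(6,3) S=134.6300 payoff=0.0000 vs cont=2.9470 → 2.9470 [wait]  node(6,4) S=168.2605 payoff=0.0000 vs cont=0.0000 → 0.0000 [wait]  node(6,5) S=210.2920 payoff=0.0000 vs cont=0.0000 → 0.0000 [wait]  node(6,6) S=262.8229 payoff=0.0000 vs cont=0.0000 → 0.0000 [wait]  ⇒ S*(6)=86.1908
t_5: node(5,0) S=77.0976 payoff=41.9024 vs cont=41.4012 → 41.9024 [stop]  node(5,1) S=96.3565 payoff=22.6435 vs cont=23.6289 → 23.6289 [wait]  node(5,2) S=120.4264 payoff=0.0000 vs cont=8.6975 → 8.6975 [wait]  node(5,3) S=150.5089 payoff=0.0000 vs cont=1.4935 → 1.4935 [wait]  node(5,4) S=188.1059 payoff=0.0000 vs cont=0.0000 → 0.0000 [wait]  node(5,5) S=235.0948 payoff=0.0000 vs cont=0.0000 → 0.0000 [wait]  ⇒ S*(5)=77.0976
t_4: node(4,0) S=86.1908 payoff=32.8092 vs cont=32.7899 → 32.8092 [stop]  node(4,1) S=107.7213 payoff=11.2787 vs cont=16.2277 → 16.2277 [wait]  node(4,2) S=134.6300 payoff=0.0000 vs cont=5.1380 → 5.1380 [wait]  node(4,3) S=168.2605 payoff=0.0000 vs cont=0.7568 → 0.7568 [wait]  node(4,4) S=210.2920 payoff=0.0000 vs cont=0.0000 → 0.0000 [wait]  ⇒ S*(4)=86.1908
t_3: node(3,0) S=96.3565 payoff=22.6435 vs cont=24.5624 → 24.5624 [wait]  node(3,1) S=120.4264 payoff=0.0000 vs cont=10.7363 → 10.7363 [wait]  node(3,2) S=150.5089 payoff=0.0000 vs cont=2.9739 → 2.9739 [wait]  node(3,3) S=188.1059 payoff=0.0000 vs cont=0.3836 → 0.3836 [wait]  ⇒ S*(3)=-
t_2: node(2,0) S=107.7213 payoff=11.2787 vs cont=17.6978 → 17.6978 [wait]  node(2,1) S=134.6300 payoff=0.0000 vs cont=6.8952 → 6.8952 [wait]  node(2,2) S=168.2605 payoff=0.0000 vs cont=1.6947 → 1.6947 [wait]  ⇒ S*(2)=-
t_1: node(1,0) S=120.4264 payoff=0.0000 vs cont=12.3406 → 12.3406 [wait]  node(1,1) S=150.5089 payoff=0.0000 vs cont=4.3230 → 4.3230 [wait]  ⇒ S*(1)=-
t_0: node(0,0) S=134.6300 payoff=0.0000 vs cont=8.3679 → 8.3679 [wait]  ⇒ S*(0)=-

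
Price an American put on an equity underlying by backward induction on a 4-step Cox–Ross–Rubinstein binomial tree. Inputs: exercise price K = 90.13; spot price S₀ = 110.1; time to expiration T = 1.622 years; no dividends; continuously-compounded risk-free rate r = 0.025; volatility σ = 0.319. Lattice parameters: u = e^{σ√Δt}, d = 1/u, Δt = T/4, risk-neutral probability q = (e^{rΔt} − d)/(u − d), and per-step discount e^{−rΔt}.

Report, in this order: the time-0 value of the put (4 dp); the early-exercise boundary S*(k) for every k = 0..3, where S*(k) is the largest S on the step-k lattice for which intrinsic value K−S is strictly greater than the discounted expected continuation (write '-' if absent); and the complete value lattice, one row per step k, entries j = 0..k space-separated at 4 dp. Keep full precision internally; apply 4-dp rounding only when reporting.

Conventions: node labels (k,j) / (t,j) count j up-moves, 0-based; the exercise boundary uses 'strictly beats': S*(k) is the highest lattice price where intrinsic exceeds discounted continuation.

price = 7.5991
boundary = - - - 59.8584
tree:
7.5991
12.4676 2.3661
19.8555 4.5468 0.0000
30.2716 8.7371 0.0000 0.0000
41.2755 16.7891 0.0000 0.0000 0.0000

Δt=0.40550, u=1.22524, d=0.81617, q=0.47430, disc=e^(-rΔt)=0.98991
k=4 terminal: V=max(K-S,0) → 41.2755 16.7891 0.0000 0.0000 0.0000
k=3: j=0 S=59.8584 intr=30.2716 cont=29.3625 V=30.2716[EX]; j=1 S=89.8600 intr=0.2700 cont=8.7371 V=8.7371[hold]; j=2 S=134.8988 intr=0.0000 cont=0.0000 V=0.0000[hold]; j=3 S=202.5114 intr=0.0000 cont=0.0000 V=0.0000[hold]  S*(3)=59.8584
k=2: j=0 S=73.3409 intr=16.7891 cont=19.8555 V=19.8555[hold]; j=1 S=110.1000 intr=0.0000 cont=4.5468 V=4.5468[hold]; j=2 S=165.2832 intr=0.0000 cont=0.0000 V=0.0000[hold]  S*(2)=-
k=1: j=0 S=89.8600 intr=0.2700 cont=12.4676 V=12.4676[hold]; j=1 S=134.8988 intr=0.0000 cont=2.3661 V=2.3661[hold]  S*(1)=-
k=0: j=0 S=110.1000 intr=0.0000 cont=7.5991 V=7.5991[hold]  S*(0)=-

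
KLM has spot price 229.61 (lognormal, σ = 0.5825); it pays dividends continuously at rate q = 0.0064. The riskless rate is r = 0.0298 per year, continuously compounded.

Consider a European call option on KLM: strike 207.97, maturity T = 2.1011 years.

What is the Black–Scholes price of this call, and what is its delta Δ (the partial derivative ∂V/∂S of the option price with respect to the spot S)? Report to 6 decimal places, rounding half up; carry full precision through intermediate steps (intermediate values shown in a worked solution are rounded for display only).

σ√T = 0.5825·√2.1011 = 0.844344
d₁ = (ln(S/K) + (r−q+σ²/2)T) / (σ√T) = (ln(229.61/207.97) + (0.0298−0.0064+0.5825²/2)·2.1011) / 0.844344 = (0.098988 + 0.405624) / 0.844344 = 0.597638
d₂ = d₁ − σ√T = 0.597638 − 0.844344 = -0.246705
e^{−rT} = 0.939307
e^{−qT} = 0.986643
N(d₁) = 0.724959,  N(d₂) = 0.402568
Call price V = S·e^{−qT}·N(d₁) − K·e^{−rT}·N(d₂) = 164.234545 − 78.640765 = 85.593780
Δ = e^{−qT}·N(d₁) = 0.715276

price = 85.593780
Δ = 0.715276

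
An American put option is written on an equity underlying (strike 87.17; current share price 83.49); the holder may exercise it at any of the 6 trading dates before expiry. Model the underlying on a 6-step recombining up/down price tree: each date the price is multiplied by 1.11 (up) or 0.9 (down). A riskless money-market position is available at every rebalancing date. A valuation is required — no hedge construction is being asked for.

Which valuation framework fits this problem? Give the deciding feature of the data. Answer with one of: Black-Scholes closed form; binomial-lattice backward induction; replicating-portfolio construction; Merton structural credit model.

Key observation: the defining feature is the embedded early-exercise option across 6 discrete dates on the spot-83.49 tree; pricing the strike-87.17 put means working backward with an exercise test at every node.

framework: binomial-lattice backward induction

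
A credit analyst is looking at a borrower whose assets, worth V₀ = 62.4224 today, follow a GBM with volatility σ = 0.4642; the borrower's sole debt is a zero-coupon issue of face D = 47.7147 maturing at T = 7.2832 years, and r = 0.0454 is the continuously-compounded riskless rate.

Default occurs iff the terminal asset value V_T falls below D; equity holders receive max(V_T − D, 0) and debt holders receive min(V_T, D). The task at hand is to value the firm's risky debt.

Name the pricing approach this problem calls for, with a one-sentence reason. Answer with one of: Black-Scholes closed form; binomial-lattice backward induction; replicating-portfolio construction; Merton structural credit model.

Key observation: the question is about default risk generated by asset-value dynamics against a debt face of 47.7147 — the structural framework prices exactly that.

framework: Merton structural credit model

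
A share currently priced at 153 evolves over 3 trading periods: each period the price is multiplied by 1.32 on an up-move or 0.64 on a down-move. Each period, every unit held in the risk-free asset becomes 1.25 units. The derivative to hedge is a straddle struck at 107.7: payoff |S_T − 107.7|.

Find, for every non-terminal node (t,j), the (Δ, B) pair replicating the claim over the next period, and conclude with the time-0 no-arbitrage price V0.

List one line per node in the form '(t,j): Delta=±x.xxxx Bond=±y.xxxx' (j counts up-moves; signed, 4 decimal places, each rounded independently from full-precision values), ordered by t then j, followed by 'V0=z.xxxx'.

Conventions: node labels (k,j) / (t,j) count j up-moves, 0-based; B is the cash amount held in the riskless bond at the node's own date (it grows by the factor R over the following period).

The replicating-portfolio and risk-neutral prices coincide; use p* = (1.25−0.64)/(1.32−0.64) = 0.8971 for the latter.
Payoffs at expiry: V(3,0)=67.5920, V(3,1)=24.9772, V(3,2)=62.9158, V(3,3)=244.1951
Node (2,0) S=62.6688: V=(p*·24.9772+(1−p*)·67.5920)/1.25=23.4912; Δ=(24.9772−67.5920)/(82.7228−40.1080)=-1.0000; B=V−Δ·S=86.1600
Node (2,1) S=129.2544: V=(p*·62.9158+(1−p*)·24.9772)/1.25=47.2083; Δ=(62.9158−24.9772)/(170.6158−82.7228)=0.4316; B=V−Δ·S=-8.5838
Node (2,2) S=266.5872: V=(p*·244.1951+(1−p*)·62.9158)/1.25=180.4272; Δ=(244.1951−62.9158)/(351.8951−170.6158)=1.0000; B=V−Δ·S=-86.1600
Node (1,0) S=97.9200: V=(p*·47.2083+(1−p*)·23.4912)/1.25=35.8135; Δ=(47.2083−23.4912)/(129.2544−62.6688)=0.3562; B=V−Δ·S=0.9354
Node (1,1) S=201.9600: V=(p*·180.4272+(1−p*)·47.2083)/1.25=133.3708; Δ=(180.4272−47.2083)/(266.5872−129.2544)=0.9700; B=V−Δ·S=-62.5394
Node (0,0) S=153.0000: V=(p*·133.3708+(1−p*)·35.8135)/1.25=98.6625; Δ=(133.3708−35.8135)/(201.9600−97.9200)=0.9377; B=V−Δ·S=-44.8042
Sanity check at the root: Δ(0,0)·S0 + B(0,0) reproduces V0 = 98.6625.

(0,0): Delta=0.9377 Bond=-44.8042
(1,0): Delta=0.3562 Bond=0.9354
(1,1): Delta=0.9700 Bond=-62.5394
(2,0): Delta=-1.0000 Bond=86.1600
(2,1): Delta=0.4316 Bond=-8.5838
(2,2): Delta=1.0000 Bond=-86.1600
V0=98.6625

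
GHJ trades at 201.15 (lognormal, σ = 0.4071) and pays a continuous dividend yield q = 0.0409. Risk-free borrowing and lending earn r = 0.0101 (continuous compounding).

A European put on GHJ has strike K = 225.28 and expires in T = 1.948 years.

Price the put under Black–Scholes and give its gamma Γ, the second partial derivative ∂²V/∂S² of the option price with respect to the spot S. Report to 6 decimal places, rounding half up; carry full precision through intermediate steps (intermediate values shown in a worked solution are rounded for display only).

price = 65.084083
Γ = 0.003223

σ√T = 0.4071·√1.948 = 0.568193
d₁ = (ln(S/K) + (r−q+σ²/2)T) / (σ√T) = (ln(201.15/225.28) + (0.0101−0.0409+0.4071²/2)·1.948) / 0.568193 = (-0.113293 + 0.101423) / 0.568193 = -0.020891
d₂ = d₁ − σ√T = -0.020891 − 0.568193 = -0.589084
e^{−rT} = 0.980517
e^{−qT} = 0.923418
N(−d₁) = 0.508334,  N(−d₂) = 0.722097
Put price V = K·e^{−rT}·N(−d₂) − S·e^{−qT}·N(−d₁) = 159.504809 − 94.420725 = 65.084083
φ(d₁) = (1/√(2π))·e^{−d₁²/2} = 0.398855
Γ = e^{−qT}·φ(d₁) / (S·σ·√T) = 0.003223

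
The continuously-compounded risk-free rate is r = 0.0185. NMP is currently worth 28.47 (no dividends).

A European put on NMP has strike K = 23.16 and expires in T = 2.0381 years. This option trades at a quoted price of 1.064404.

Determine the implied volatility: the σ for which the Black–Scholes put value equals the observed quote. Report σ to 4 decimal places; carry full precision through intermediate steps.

At σ = 0.2277 the Black–Scholes value reproduces the quote:
σ√T = 0.2277·√2.0381 = 0.325069
d₁ = (ln(S/K) + (r+σ²/2)T) / (σ√T) = (ln(28.47/23.16) + (0.0185+0.2277²/2)·2.0381) / 0.325069 = (0.206424 + 0.090540) / 0.325069 = 0.913541
d₂ = d₁ − σ√T = 0.913541 − 0.325069 = 0.588472
e^{−rT} = 0.962997
N(−d₁) = 0.180479,  N(−d₂) = 0.278108
V = K·e^{−rT}·N(−d₂) − S·N(−d₁) = 6.202641 − 5.138237 = 1.064404 (matching the quote); vega is positive throughout, so no other σ reproduces this price

sigma = 0.2277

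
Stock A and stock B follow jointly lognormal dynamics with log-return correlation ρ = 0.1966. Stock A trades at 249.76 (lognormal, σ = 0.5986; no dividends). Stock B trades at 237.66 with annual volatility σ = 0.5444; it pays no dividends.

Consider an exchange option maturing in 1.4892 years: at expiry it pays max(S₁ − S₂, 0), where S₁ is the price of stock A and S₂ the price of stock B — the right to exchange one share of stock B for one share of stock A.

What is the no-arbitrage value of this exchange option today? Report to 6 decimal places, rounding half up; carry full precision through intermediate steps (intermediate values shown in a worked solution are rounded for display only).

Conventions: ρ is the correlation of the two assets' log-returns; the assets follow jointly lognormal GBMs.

exchange price = 89.536516

σ_eff = √(σ₁² + σ₂² − 2ρσ₁σ₂) = √(0.5986² + 0.5444² − 2·0.1966·0.5986·0.5444) = 0.725643
d₁ = (ln(S₁/S₂) + (q₂ − q₁ + σ_eff²/2)T) / (σ_eff√T) = (ln(249.76/237.66) + (0.0 − 0.0 + 0.263279)·1.4892) / 0.885523 = 0.498841
d₂ = d₁ − σ_eff√T = 0.498841 − 0.885523 = -0.386682
N(d₁) = 0.691054,  N(d₂) = 0.349496
V = S₁·e^{−q₁T}·N(d₁) − S₂·e^{−q₂T}·N(d₂) = 172.597678 − 83.061162 = 89.536516
Key observation: r never enters — measured in units of stock B, the claim is a call on S₁/S₂ struck at 1, so only the dividend yields and σ_eff matter.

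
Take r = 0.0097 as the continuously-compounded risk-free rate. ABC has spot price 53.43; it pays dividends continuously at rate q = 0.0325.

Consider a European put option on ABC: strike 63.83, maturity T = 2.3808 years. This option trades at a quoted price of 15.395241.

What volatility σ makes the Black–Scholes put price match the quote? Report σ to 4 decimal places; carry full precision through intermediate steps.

sigma = 0.2097

At σ = 0.2097 the Black–Scholes value reproduces the quote:
σ√T = 0.2097·√2.3808 = 0.323564
d₁ = (ln(S/K) + (r−q+σ²/2)T) / (σ√T) = (ln(53.43/63.83) + (0.0097−0.0325+0.2097²/2)·2.3808) / 0.323564 = (-0.177851 − 0.001935) / 0.323564 = -0.555644
d₂ = d₁ − σ√T = -0.555644 − 0.323564 = -0.879208
e^{−rT} = 0.977171
e^{−qT} = 0.925542
N(−d₁) = 0.710773,  N(−d₂) = 0.810356
V = K·e^{−rT}·N(−d₂) − S·e^{−qT}·N(−d₁) = 50.544173 − 35.148932 = 15.395241 (the quoted price), and the Black–Scholes price is strictly increasing in σ, so σ is unique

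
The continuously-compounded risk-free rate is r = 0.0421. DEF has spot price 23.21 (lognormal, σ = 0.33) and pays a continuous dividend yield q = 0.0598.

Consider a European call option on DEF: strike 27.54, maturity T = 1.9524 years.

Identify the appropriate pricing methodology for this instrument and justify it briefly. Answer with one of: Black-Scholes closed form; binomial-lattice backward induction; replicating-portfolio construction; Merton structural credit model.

Key observation: everything needed for the exact continuous-time valuation of the European call on DEF (strike 27.54) is given, and no feature rules the closed form out.

framework: Black-Scholes closed form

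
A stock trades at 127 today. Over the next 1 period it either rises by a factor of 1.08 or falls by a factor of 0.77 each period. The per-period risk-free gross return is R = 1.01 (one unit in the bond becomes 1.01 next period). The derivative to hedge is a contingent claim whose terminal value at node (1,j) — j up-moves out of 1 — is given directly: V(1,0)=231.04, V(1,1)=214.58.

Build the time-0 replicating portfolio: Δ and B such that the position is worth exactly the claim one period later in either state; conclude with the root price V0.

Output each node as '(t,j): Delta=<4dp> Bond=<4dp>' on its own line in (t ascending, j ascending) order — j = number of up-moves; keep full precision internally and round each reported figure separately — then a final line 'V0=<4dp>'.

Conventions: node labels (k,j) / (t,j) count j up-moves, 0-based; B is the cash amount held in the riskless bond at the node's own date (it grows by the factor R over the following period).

(0,0): Delta=-0.4181 Bond=269.2322
V0=216.1354

Arbitrage-free pricing uses the up-move probability p* = (R−d)/(u−d) = 0.7742, discounting each step at R = 1.01.
Expiry values: V(1,0)=231.0400, V(1,1)=214.5800
Node (0,0) S=127.0000: V=(p*·214.5800+(1−p*)·231.0400)/1.01=216.1354; Δ=(214.5800−231.0400)/(137.1600−97.7900)=-0.4181; B=V−Δ·S=269.2322
Verification: the root portfolio costs Δ(0,0)·S0 + B(0,0) = 216.1354, matching V0.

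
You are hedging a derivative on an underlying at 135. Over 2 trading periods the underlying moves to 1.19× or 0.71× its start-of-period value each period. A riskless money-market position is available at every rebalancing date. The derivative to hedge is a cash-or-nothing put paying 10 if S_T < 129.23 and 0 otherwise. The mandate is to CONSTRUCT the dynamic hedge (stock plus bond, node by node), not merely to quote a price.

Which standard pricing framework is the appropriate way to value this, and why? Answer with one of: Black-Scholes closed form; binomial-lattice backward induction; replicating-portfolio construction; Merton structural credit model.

Key observation: the deliverable is the dynamic trading strategy on the 2-step tree (spot 135, moves 1.19 and 0.71), so the valuation must go through the node-by-node replicating-portfolio solve.

framework: replicating-portfolio construction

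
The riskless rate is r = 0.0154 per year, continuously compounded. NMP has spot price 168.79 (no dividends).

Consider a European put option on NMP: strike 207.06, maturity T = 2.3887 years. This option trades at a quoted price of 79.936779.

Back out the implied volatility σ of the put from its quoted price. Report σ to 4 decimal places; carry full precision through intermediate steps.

At σ = 0.5778 the Black–Scholes value reproduces the quote:
σ√T = 0.5778·√2.3887 = 0.893014
d₁ = (ln(S/K) + (r+σ²/2)T) / (σ√T) = (ln(168.79/207.06) + (0.0154+0.5778²/2)·2.3887) / 0.893014 = (-0.204353 + 0.435523) / 0.893014 = 0.258865
d₂ = d₁ − σ√T = 0.258865 − 0.893014 = -0.634149
e^{−rT} = 0.963882
N(−d₁) = 0.397870,  N(−d₂) = 0.737008
V = K·e^{−rT}·N(−d₂) − S·N(−d₁) = 147.093225 − 67.156446 = 79.936779 (equal to the quote); since ∂V/∂σ > 0 for all σ, the implied volatility is unique

sigma = 0.5778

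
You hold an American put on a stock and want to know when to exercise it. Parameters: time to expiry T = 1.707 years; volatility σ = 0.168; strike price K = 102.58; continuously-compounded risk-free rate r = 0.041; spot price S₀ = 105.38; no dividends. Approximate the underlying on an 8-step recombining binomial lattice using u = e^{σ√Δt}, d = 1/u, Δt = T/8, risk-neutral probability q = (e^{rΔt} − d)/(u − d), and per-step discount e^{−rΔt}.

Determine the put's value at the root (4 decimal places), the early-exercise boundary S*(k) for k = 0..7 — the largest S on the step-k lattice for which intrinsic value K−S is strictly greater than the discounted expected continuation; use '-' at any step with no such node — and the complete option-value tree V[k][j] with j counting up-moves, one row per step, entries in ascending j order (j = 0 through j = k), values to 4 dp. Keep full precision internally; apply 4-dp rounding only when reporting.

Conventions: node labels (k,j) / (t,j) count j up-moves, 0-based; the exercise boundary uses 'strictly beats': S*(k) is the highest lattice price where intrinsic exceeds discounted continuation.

price = 5.3111
boundary = - - - 83.4930 77.2587 83.4930 90.2304 83.4930
tree:
5.3111
8.4155 2.7232
12.9111 4.6797 1.0820
19.0870 7.8009 2.0669 0.2511
25.3213 12.5114 3.8698 0.5472 0.0000
31.0901 19.0870 7.0503 1.1927 0.0000 0.0000
36.4282 25.3213 12.3496 2.5996 0.0000 0.0000 0.0000
41.3677 31.0901 19.0870 5.6661 0.0000 0.0000 0.0000 0.0000
45.9383 36.4282 25.3213 12.3496 0.0000 0.0000 0.0000 0.0000 0.0000

Δt=0.21338, u=1.08069, d=0.92533, q=0.53717, disc=e^(-rΔt)=0.99129
k=8 terminal: V=max(K-S,0) → 45.9383 36.4282 25.3213 12.3496 0.0000 0.0000 0.0000 0.0000 0.0000
k=7: j=0 S=61.2123 intr=41.3677 cont=40.4742 V=41.3677[EX]; j=1 S=71.4899 intr=31.0901 cont=30.1966 V=31.0901[EX]; j=2 S=83.4930 intr=19.0870 cont=18.1935 V=19.0870[EX]; j=3 S=97.5114 intr=5.0686 cont=5.6661 V=5.6661[hold]; j=4 S=113.8835 intr=0.0000 cont=0.0000 V=0.0000[hold]; j=5 S=133.0045 intr=0.0000 cont=0.0000 V=0.0000[hold]; j=6 S=155.3359 intr=0.0000 cont=0.0000 V=0.0000[hold]; j=7 S=181.4168 intr=0.0000 cont=0.0000 V=0.0000[hold]  S*(7)=83.4930
k=6: j=0 S=66.1518 intr=36.4282 cont=35.5347 V=36.4282[EX]; j=1 S=77.2587 intr=25.3213 cont=24.4278 V=25.3213[EX]; j=2 S=90.2304 intr=12.3496 cont=11.7743 V=12.3496[EX]; j=3 S=105.3800 intr=0.0000 cont=2.5996 V=2.5996[hold]; j=4 S=123.0733 intr=0.0000 cont=0.0000 V=0.0000[hold]; j=5 S=143.7372 intr=0.0000 cont=0.0000 V=0.0000[hold]; j=6 S=167.8706 intr=0.0000 cont=0.0000 V=0.0000[hold]  S*(6)=90.2304
k=5: j=0 S=71.4899 intr=31.0901 cont=30.1966 V=31.0901[EX]; j=1 S=83.4930 intr=19.0870 cont=18.1935 V=19.0870[EX]; j=2 S=97.5114 intr=5.0686 cont=7.0503 V=7.0503[hold]; j=3 S=113.8835 intr=0.0000 cont=1.1927 V=1.1927[hold]; j=4 S=133.0045 intr=0.0000 cont=0.0000 V=0.0000[hold]; j=5 S=155.3359 intr=0.0000 cont=0.0000 V=0.0000[hold]  S*(5)=83.4930
k=4: j=0 S=77.2587 intr=25.3213 cont=24.4278 V=25.3213[EX]; j=1 S=90.2304 intr=12.3496 cont=12.5114 V=12.5114[hold]; j=2 S=105.3800 intr=0.0000 cont=3.8698 V=3.8698[hold]; j=3 S=123.0733 intr=0.0000 cont=0.5472 V=0.5472[hold]; j=4 S=143.7372 intr=0.0000 cont=0.0000 V=0.0000[hold]  S*(4)=77.2587
k=3: j=0 S=83.4930 intr=19.0870 cont=18.2797 V=19.0870[EX]; j=1 S=97.5114 intr=5.0686 cont=7.8009 V=7.8009[hold]; j=2 S=113.8835 intr=0.0000 cont=2.0669 V=2.0669[hold]; j=3 S=133.0045 intr=0.0000 cont=0.2511 V=0.2511[hold]  S*(3)=83.4930
k=2: j=0 S=90.2304 intr=12.3496 cont=12.9111 V=12.9111[hold]; j=1 S=105.3800 intr=0.0000 cont=4.6797 V=4.6797[hold]; j=2 S=123.0733 intr=0.0000 cont=1.0820 V=1.0820[hold]  S*(2)=-
k=1: j=0 S=97.5114 intr=5.0686 cont=8.4155 V=8.4155[hold]; j=1 S=113.8835 intr=0.0000 cont=2.7232 V=2.7232[hold]  S*(1)=-
k=0: j=0 S=105.3800 intr=0.0000 cont=5.3111 V=5.3111[hold]  S*(0)=-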